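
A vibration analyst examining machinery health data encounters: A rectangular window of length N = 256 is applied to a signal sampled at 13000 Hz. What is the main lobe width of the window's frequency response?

For a rectangular window of length N,
the main lobe width in frequency is 2*f_s/N.
= 2*13000/256 = 1625/16 Hz
This determines the minimum frequency separation for resolving two sinusoids.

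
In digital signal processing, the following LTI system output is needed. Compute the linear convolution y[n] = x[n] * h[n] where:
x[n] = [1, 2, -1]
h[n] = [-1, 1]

y[n] = sum_k x[k]*h[n-k]. Output length = len(x) + len(h) - 1 = 3 + 2 - 1 = 4.
y[0] = 1*-1 = -1
y[1] = 2*-1 + 1*1 = -1
y[2] = -1*-1 + 2*1 = 3
y[3] = -1*1 = -1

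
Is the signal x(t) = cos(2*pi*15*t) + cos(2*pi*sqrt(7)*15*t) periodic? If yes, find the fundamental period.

f1 = 15 Hz, f2 = 15*sqrt(7) Hz
Ratio f2/f1 = sqrt(7), which is irrational.
Since the frequency ratio is irrational, no common period exists.
The signal is not periodic.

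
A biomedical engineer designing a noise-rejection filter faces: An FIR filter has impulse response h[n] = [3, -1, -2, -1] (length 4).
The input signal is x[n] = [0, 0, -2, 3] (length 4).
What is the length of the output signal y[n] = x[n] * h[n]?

For linear convolution, the output length is:
len(y) = len(x) + len(h) - 1 = 4 + 4 - 1 = 7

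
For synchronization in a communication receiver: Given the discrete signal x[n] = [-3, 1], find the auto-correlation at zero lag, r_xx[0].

The auto-correlation at zero lag r_xx[0] equals the signal energy.
r_xx[0] = sum of x[n]^2 = (-3)^2 + 1^2
= 9 + 1 = 10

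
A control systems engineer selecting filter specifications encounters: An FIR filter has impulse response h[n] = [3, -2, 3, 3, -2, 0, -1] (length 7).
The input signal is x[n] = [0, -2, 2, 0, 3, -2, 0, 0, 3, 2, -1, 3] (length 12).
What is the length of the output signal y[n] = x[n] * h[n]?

For linear convolution, the output length is:
len(y) = len(x) + len(h) - 1 = 12 + 7 - 1 = 18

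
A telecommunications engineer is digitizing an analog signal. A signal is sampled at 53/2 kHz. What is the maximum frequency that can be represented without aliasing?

The maximum frequency that can be represented without aliasing
is the Nyquist frequency: f_max = f_s / 2 = 53/2 kHz / 2 = 53/4 kHz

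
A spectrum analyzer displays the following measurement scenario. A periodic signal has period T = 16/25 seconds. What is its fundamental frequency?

The fundamental frequency is the reciprocal of the period.
f = 1/T = 1/(16/25) = 25/16 Hz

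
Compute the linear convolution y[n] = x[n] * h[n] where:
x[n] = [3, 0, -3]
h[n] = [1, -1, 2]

y[n] = sum_k x[k]*h[n-k]. Output length = len(x) + len(h) - 1 = 3 + 3 - 1 = 5.
y[0] = 3*1 = 3
y[1] = 0*1 + 3*-1 = -3
y[2] = -3*1 + 0*-1 + 3*2 = 3
y[3] = -3*-1 + 0*2 = 3
y[4] = -3*2 = -6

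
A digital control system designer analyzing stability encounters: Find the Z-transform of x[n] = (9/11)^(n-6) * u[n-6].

Time-shifting property: if X(z) = Z{x[n]}, then Z{x[n-d]} = z^(-d) * X(z)
X(z) = z/(z - 9/11) for x[n] = (9/11)^n * u[n]
Z{x[n-6]} = z^(-6) * z/(z - 9/11) = z^(-5)/(z - 9/11)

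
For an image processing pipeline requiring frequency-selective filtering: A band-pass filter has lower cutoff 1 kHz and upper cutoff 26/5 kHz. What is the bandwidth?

Bandwidth = f_high - f_low
= 26/5 kHz - 1 kHz = 21/5 kHz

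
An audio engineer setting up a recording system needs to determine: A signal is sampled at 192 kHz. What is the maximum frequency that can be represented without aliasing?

The maximum frequency that can be represented without aliasing
is the Nyquist frequency: f_max = f_s / 2 = 192 kHz / 2 = 96 kHz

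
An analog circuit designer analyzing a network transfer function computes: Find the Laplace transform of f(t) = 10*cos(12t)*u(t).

Standard pair: cos(wt)*u(t) <-> s/(s^2+w^2)
With w = 12: L{10*cos(12t)*u(t)} = 10s/(s^2+144)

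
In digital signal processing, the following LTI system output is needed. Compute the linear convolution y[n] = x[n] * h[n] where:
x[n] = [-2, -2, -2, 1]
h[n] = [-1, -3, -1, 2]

y[n] = sum_k x[k]*h[n-k]. Output length = len(x) + len(h) - 1 = 4 + 4 - 1 = 7.
y[0] = -2*-1 = 2
y[1] = -2*-1 + -2*-3 = 8
y[2] = -2*-1 + -2*-3 + -2*-1 = 10
y[3] = 1*-1 + -2*-3 + -2*-1 + -2*2 = 3
y[4] = 1*-3 + -2*-1 + -2*2 = -5
y[5] = 1*-1 + -2*2 = -5
y[6] = 1*2 = 2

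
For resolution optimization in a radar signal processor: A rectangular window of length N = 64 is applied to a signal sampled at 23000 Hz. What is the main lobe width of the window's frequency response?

For a rectangular window of length N,
the main lobe width in frequency is 2*f_s/N.
= 2*23000/64 = 2875/4 Hz
This determines the minimum frequency separation for resolving two sinusoids.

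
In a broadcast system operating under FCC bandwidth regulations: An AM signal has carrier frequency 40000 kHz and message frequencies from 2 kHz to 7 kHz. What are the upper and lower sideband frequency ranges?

Upper sideband (USB) = fc + [fm_low, fm_high] = 40000 + [2, 7] = [40002, 40007] kHz
Lower sideband (LSB) = fc - [fm_high, fm_low] = 40000 - [7, 2] = [39993, 39998] kHz
Total occupied spectrum: 39993 kHz to 40007 kHz (plus carrier at 40000 kHz)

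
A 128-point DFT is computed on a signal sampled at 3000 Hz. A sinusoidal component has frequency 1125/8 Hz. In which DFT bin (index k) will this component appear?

DFT frequency resolution = f_s/N = 3000/128 = 375/16 Hz
Bin index k = f_signal / resolution = 1125/8 / 375/16 = 6
The signal frequency 1125/8 Hz falls in DFT bin k = 6.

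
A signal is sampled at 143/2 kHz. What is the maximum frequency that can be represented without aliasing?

The maximum frequency that can be represented without aliasing
is the Nyquist frequency: f_max = f_s / 2 = 143/2 kHz / 2 = 143/4 kHz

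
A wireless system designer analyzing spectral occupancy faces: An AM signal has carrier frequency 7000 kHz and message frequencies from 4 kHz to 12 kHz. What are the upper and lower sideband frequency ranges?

Upper sideband (USB) = fc + [fm_low, fm_high] = 7000 + [4, 12] = [7004, 7012] kHz
Lower sideband (LSB) = fc - [fm_high, fm_low] = 7000 - [12, 4] = [6988, 6996] kHz
Total occupied spectrum: 6988 kHz to 7012 kHz (plus carrier at 7000 kHz)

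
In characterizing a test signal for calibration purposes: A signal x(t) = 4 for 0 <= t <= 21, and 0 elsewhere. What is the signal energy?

Energy = integral of |x(t)|^2 dt over the signal duration
= 4^2 * 21 = 16 * 21 = 336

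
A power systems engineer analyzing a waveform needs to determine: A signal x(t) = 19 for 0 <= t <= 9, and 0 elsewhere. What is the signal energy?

Energy = integral of |x(t)|^2 dt over the signal duration
= 19^2 * 9 = 361 * 9 = 3249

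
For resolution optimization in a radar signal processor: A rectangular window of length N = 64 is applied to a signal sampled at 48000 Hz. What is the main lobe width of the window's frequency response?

For a rectangular window of length N,
the main lobe width in frequency is 2*f_s/N.
= 2*48000/64 = 1500 Hz
This determines the minimum frequency separation for resolving two sinusoids.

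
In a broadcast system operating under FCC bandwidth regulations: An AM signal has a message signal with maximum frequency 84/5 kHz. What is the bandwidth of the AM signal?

In AM (double-sideband), the bandwidth is twice the message frequency.
BW = 2 * f_m = 2 * 84/5 kHz = 168/5 kHz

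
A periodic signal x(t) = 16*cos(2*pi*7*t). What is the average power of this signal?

Average power of A*cos(wt) is A^2/2.
P = 16^2 / 2 = 256/2 = 128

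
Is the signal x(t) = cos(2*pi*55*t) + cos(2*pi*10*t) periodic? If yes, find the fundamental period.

f1 = 55 Hz, f2 = 10 Hz
Period T1 = 1/55, T2 = 1/10
Ratio T1/T2 = 10/55, which is rational.
The signal is periodic with fundamental period T = 1/GCD(55,10) = 1/5 s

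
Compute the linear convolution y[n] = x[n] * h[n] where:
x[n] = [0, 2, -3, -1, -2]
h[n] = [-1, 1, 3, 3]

y[n] = sum_k x[k]*h[n-k]. Output length = len(x) + len(h) - 1 = 5 + 4 - 1 = 8.
y[0] = 0*-1 = 0
y[1] = 2*-1 + 0*1 = -2
y[2] = -3*-1 + 2*1 + 0*3 = 5
y[3] = -1*-1 + -3*1 + 2*3 + 0*3 = 4
y[4] = -2*-1 + -1*1 + -3*3 + 2*3 = -2
y[5] = -2*1 + -1*3 + -3*3 = -14
y[6] = -2*3 + -1*3 = -9
y[7] = -2*3 = -6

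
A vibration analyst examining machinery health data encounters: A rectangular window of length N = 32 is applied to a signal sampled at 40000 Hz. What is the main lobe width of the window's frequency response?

For a rectangular window of length N,
the main lobe width in frequency is 2*f_s/N.
= 2*40000/32 = 2500 Hz
This determines the minimum frequency separation for resolving two sinusoids.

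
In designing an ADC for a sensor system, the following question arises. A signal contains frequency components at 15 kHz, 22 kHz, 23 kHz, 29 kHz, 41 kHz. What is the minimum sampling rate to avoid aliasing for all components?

The highest frequency component is f_max = 41 kHz.
Nyquist rate = 2 * f_max = 2 * 41 kHz = 82 kHz.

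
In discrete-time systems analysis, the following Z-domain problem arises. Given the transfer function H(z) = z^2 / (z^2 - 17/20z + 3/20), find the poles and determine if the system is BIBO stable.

Poles are roots of the denominator: z^2 - 17/20z + 3/20 = 0.
Quadratic formula: z = [-(-17/20) +/- sqrt((-17/20)^2 - 4*(3/20))] / 2
Discriminant = 289/400 - 3/5 = 49/400; sqrt = 7/20.
z = (17/20 +/- 7/20) / 2 => z = 3/5 or z = 1/4.
|p1| = 3/5, |p2| = 1/4.
For BIBO stability, all poles must lie inside the unit circle (|p| < 1).
System is STABLE since both |p| < 1.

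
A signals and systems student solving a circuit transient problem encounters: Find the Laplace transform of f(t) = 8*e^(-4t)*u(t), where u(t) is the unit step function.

Standard Laplace transform pair:
e^(-at)*u(t) <-> 1/(s+a)
With a = 4: L{8*e^(-4t)*u(t)} = 8/(s+4), ROC: Re(s) > -4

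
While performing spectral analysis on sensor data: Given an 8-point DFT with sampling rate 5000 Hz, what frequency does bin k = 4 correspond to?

The frequency of DFT bin k is: f_k = k * f_s / N
f_4 = 4 * 5000 / 8 = 2500 Hz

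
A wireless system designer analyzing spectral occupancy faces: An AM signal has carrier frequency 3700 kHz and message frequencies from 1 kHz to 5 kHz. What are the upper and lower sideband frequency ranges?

Upper sideband (USB) = fc + [fm_low, fm_high] = 3700 + [1, 5] = [3701, 3705] kHz
Lower sideband (LSB) = fc - [fm_high, fm_low] = 3700 - [5, 1] = [3695, 3699] kHz
Total occupied spectrum: 3695 kHz to 3705 kHz (plus carrier at 3700 kHz)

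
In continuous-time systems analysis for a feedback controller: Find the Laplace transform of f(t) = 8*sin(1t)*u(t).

Standard pair: sin(wt)*u(t) <-> w/(s^2+w^2)
With w = 1: L{8*sin(1t)*u(t)} = 8/(s^2+1)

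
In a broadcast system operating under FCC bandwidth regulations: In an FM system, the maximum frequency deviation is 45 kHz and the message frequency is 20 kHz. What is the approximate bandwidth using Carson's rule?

Carson's rule: BW = 2*(delta_f + f_m)
= 2*(45 + 20) kHz = 130 kHz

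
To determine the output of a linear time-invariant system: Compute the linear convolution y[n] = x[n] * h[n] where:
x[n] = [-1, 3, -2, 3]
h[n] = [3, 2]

y[n] = sum_k x[k]*h[n-k]. Output length = len(x) + len(h) - 1 = 4 + 2 - 1 = 5.
y[0] = -1*3 = -3
y[1] = 3*3 + -1*2 = 7
y[2] = -2*3 + 3*2 = 0
y[3] = 3*3 + -2*2 = 5
y[4] = 3*2 = 6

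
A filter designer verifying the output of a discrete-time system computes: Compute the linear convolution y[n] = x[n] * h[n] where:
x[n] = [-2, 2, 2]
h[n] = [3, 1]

y[n] = sum_k x[k]*h[n-k]. Output length = len(x) + len(h) - 1 = 3 + 2 - 1 = 4.
y[0] = -2*3 = -6
y[1] = 2*3 + -2*1 = 4
y[2] = 2*3 + 2*1 = 8
y[3] = 2*1 = 2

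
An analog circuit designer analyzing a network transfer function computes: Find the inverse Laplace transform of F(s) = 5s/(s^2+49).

Standard pair: s/(s^2+w^2) <-> cos(wt)*u(t)
With k=5, w=7: f(t) = 5*cos(7t)*u(t)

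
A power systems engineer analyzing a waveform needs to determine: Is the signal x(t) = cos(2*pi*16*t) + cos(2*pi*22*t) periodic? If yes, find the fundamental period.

f1 = 16 Hz, f2 = 22 Hz
Period T1 = 1/16, T2 = 1/22
Ratio T1/T2 = 22/16, which is rational.
The signal is periodic with fundamental period T = 1/GCD(16,22) = 1/2 s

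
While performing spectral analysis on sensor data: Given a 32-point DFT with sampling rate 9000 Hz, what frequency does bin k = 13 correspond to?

The frequency of DFT bin k is: f_k = k * f_s / N
f_13 = 13 * 9000 / 32 = 14625/4 Hz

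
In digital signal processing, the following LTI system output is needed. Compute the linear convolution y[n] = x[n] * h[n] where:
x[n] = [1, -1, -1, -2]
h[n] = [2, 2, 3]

y[n] = sum_k x[k]*h[n-k]. Output length = len(x) + len(h) - 1 = 4 + 3 - 1 = 6.
y[0] = 1*2 = 2
y[1] = -1*2 + 1*2 = 0
y[2] = -1*2 + -1*2 + 1*3 = -1
y[3] = -2*2 + -1*2 + -1*3 = -9
y[4] = -2*2 + -1*3 = -7
y[5] = -2*3 = -6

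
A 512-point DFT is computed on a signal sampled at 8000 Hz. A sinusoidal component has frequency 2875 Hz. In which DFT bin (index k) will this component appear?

DFT frequency resolution = f_s/N = 8000/512 = 125/8 Hz
Bin index k = f_signal / resolution = 2875 / 125/8 = 184
The signal frequency 2875 Hz falls in DFT bin k = 184.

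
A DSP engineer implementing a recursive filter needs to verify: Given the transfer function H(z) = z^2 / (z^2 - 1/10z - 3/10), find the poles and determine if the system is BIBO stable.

Poles are roots of the denominator: z^2 - 1/10z - 3/10 = 0.
Quadratic formula: z = [-(-1/10) +/- sqrt((-1/10)^2 - 4*(-3/10))] / 2
Discriminant = 1/100 + 6/5 = 121/100; sqrt = 11/10.
z = (1/10 +/- 11/10) / 2 => z = 3/5 or z = -1/2.
|p1| = 3/5, |p2| = 1/2.
For BIBO stability, all poles must lie inside the unit circle (|p| < 1).
System is STABLE since both |p| < 1.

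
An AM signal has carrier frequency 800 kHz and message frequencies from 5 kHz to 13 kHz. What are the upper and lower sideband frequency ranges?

Upper sideband (USB) = fc + [fm_low, fm_high] = 800 + [5, 13] = [805, 813] kHz
Lower sideband (LSB) = fc - [fm_high, fm_low] = 800 - [13, 5] = [787, 795] kHz
Total occupied spectrum: 787 kHz to 813 kHz (plus carrier at 800 kHz)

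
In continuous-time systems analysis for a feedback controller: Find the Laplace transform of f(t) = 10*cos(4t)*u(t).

Standard pair: cos(wt)*u(t) <-> s/(s^2+w^2)
With w = 4: L{10*cos(4t)*u(t)} = 10s/(s^2+16)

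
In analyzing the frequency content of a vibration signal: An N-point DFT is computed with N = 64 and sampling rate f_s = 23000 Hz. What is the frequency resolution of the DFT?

DFT frequency resolution = f_s / N
= 23000 / 64 = 2875/8 Hz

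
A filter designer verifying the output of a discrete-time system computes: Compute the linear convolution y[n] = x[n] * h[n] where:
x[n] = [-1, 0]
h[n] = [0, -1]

y[n] = sum_k x[k]*h[n-k]. Output length = len(x) + len(h) - 1 = 2 + 2 - 1 = 3.
y[0] = -1*0 = 0
y[1] = 0*0 + -1*-1 = 1
y[2] = 0*-1 = 0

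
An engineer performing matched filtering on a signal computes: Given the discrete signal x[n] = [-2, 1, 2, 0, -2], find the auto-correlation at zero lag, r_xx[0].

The auto-correlation at zero lag r_xx[0] equals the signal energy.
r_xx[0] = sum of x[n]^2 = (-2)^2 + 1^2 + 2^2 + 0^2 + (-2)^2
= 4 + 1 + 4 + 0 + 4 = 13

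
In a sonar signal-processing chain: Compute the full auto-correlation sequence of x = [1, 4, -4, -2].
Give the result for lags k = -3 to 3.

r_xx[k] = sum_m x[m]*x[m+k], indexed from 0, for k = -3 to 3:
  r_xx[-3] = x[3]*x[0] = -2
  r_xx[-2] = x[2]*x[0] + x[3]*x[1] = -12
  r_xx[-1] = x[1]*x[0] + x[2]*x[1] + x[3]*x[2] = -4
  r_xx[0] = x[0]*x[0] + x[1]*x[1] + x[2]*x[2] + x[3]*x[3] = 37
  r_xx[1] = x[0]*x[1] + x[1]*x[2] + x[2]*x[3] = -4
  r_xx[2] = x[0]*x[2] + x[1]*x[3] = -12
  r_xx[3] = x[0]*x[3] = -2
r_xx = [-2, -12, -4, 37, -4, -12, -2]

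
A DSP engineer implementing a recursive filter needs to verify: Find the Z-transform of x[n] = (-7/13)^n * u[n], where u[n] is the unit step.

The Z-transform of a^n * u[n] is z/(z-a) for |z| > |a|.
Here a = -7/13, so X(z) = z/(z - (-7/13)) = 13z/(13z + 7)
ROC: |z| > 7/13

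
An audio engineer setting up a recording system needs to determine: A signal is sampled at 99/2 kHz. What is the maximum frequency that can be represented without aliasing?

The maximum frequency that can be represented without aliasing
is the Nyquist frequency: f_max = f_s / 2 = 99/2 kHz / 2 = 99/4 kHz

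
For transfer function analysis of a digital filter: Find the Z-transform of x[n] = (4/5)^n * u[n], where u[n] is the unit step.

The Z-transform of a^n * u[n] is z/(z-a) for |z| > |a|.
Here a = 4/5, so X(z) = z/(z - (4/5)) = 5z/(5z - 4)
ROC: |z| > 4/5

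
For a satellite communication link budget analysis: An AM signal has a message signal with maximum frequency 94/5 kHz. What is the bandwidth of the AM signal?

In AM (double-sideband), the bandwidth is twice the message frequency.
BW = 2 * f_m = 2 * 94/5 kHz = 188/5 kHz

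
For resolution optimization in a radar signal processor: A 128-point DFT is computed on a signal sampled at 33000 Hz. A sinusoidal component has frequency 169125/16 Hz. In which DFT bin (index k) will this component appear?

DFT frequency resolution = f_s/N = 33000/128 = 4125/16 Hz
Bin index k = f_signal / resolution = 169125/16 / 4125/16 = 41
The signal frequency 169125/16 Hz falls in DFT bin k = 41.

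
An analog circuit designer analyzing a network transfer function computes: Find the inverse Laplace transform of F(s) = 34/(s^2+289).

Standard pair: w/(s^2+w^2) <-> sin(wt)*u(t)
Recognize w^2 = 289, so w = 17; numerator 34 = 2*17.
f(t) = 2*sin(17t)*u(t)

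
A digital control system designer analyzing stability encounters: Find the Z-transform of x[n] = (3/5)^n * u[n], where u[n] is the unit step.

The Z-transform of a^n * u[n] is z/(z-a) for |z| > |a|.
Here a = 3/5, so X(z) = z/(z - (3/5)) = 5z/(5z - 3)
ROC: |z| > 3/5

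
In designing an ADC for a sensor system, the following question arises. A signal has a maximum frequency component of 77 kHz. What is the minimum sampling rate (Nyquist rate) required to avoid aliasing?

By the Nyquist-Shannon sampling theorem,
the minimum sampling rate (Nyquist rate) must be at least 2 * f_max.
Nyquist rate = 2 * 77 kHz = 154 kHz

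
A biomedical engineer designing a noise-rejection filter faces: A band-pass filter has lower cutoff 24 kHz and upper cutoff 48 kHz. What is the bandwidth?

Bandwidth = f_high - f_low
= 48 kHz - 24 kHz = 24 kHz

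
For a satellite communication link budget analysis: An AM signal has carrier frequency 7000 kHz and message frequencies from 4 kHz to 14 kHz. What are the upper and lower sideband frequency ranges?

Upper sideband (USB) = fc + [fm_low, fm_high] = 7000 + [4, 14] = [7004, 7014] kHz
Lower sideband (LSB) = fc - [fm_high, fm_low] = 7000 - [14, 4] = [6986, 6996] kHz
Total occupied spectrum: 6986 kHz to 7014 kHz (plus carrier at 7000 kHz)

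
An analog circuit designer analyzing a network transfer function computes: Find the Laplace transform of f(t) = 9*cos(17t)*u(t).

Standard pair: cos(wt)*u(t) <-> s/(s^2+w^2)
With w = 17: L{9*cos(17t)*u(t)} = 9s/(s^2+289)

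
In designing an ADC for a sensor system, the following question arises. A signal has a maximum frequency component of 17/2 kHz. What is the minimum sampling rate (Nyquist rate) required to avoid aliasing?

By the Nyquist-Shannon sampling theorem,
the minimum sampling rate (Nyquist rate) must be at least 2 * f_max.
Nyquist rate = 2 * 17/2 kHz = 17 kHz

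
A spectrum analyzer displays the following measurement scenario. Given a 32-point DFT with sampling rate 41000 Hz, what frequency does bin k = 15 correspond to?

The frequency of DFT bin k is: f_k = k * f_s / N
f_15 = 15 * 41000 / 32 = 76875/4 Hz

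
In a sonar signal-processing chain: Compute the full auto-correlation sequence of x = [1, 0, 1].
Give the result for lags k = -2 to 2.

r_xx[k] = sum_m x[m]*x[m+k], indexed from 0, for k = -2 to 2:
  r_xx[-2] = x[2]*x[0] = 1
  r_xx[-1] = x[1]*x[0] + x[2]*x[1] = 0
  r_xx[0] = x[0]*x[0] + x[1]*x[1] + x[2]*x[2] = 2
  r_xx[1] = x[0]*x[1] + x[1]*x[2] = 0
  r_xx[2] = x[0]*x[2] = 1
r_xx = [1, 0, 2, 0, 1]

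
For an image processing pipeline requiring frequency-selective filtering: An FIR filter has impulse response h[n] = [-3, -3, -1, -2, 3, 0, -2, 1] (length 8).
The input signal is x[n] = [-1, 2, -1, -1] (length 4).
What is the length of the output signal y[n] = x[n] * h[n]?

For linear convolution, the output length is:
len(y) = len(x) + len(h) - 1 = 4 + 8 - 1 = 11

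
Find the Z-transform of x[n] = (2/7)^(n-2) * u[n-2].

Time-shifting property: if X(z) = Z{x[n]}, then Z{x[n-d]} = z^(-d) * X(z)
X(z) = z/(z - 2/7) for x[n] = (2/7)^n * u[n]
Z{x[n-2]} = z^(-2) * z/(z - 2/7) = z^(-1)/(z - 2/7)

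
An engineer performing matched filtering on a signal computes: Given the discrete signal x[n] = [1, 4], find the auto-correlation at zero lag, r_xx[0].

The auto-correlation at zero lag r_xx[0] equals the signal energy.
r_xx[0] = sum of x[n]^2 = 1^2 + 4^2
= 1 + 16 = 17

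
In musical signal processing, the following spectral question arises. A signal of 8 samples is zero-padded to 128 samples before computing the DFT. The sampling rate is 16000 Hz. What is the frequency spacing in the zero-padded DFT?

Original DFT: N = 8, resolution = f_s/N = 16000/8 = 2000 Hz
Zero-padded DFT: N = 128, resolution = f_s/N = 16000/128 = 125 Hz
Zero-padding interpolates the spectrum (finer frequency grid)
but does NOT improve the true spectral resolution (ability to resolve close frequencies).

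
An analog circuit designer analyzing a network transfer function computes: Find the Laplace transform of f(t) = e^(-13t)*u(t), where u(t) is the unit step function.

Standard Laplace transform pair:
e^(-at)*u(t) <-> 1/(s+a)
With a = 13: L{e^(-13t)*u(t)} = 1/(s+13), ROC: Re(s) > -13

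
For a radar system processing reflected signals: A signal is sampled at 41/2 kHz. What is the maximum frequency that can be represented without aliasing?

The maximum frequency that can be represented without aliasing
is the Nyquist frequency: f_max = f_s / 2 = 41/2 kHz / 2 = 41/4 kHz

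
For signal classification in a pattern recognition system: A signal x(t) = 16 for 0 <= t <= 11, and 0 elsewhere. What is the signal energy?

Energy = integral of |x(t)|^2 dt over the signal duration
= 16^2 * 11 = 256 * 11 = 2816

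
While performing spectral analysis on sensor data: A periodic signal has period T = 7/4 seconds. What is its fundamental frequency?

The fundamental frequency is the reciprocal of the period.
f = 1/T = 1/(7/4) = 4/7 Hz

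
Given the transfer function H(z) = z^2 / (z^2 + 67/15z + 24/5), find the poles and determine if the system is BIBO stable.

Poles are roots of the denominator: z^2 + 67/15z + 24/5 = 0.
Quadratic formula: z = [-(67/15) +/- sqrt((67/15)^2 - 4*(24/5))] / 2
Discriminant = 4489/225 - 96/5 = 169/225; sqrt = 13/15.
z = (-67/15 +/- 13/15) / 2 => z = -9/5 or z = -8/3.
|p1| = 9/5, |p2| = 8/3.
For BIBO stability, all poles must lie inside the unit circle (|p| < 1).
System is UNSTABLE since at least one |p| >= 1.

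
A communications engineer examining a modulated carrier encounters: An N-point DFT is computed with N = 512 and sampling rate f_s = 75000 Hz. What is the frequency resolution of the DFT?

DFT frequency resolution = f_s / N
= 75000 / 512 = 9375/64 Hz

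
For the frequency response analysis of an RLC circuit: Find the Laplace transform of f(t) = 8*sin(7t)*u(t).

Standard pair: sin(wt)*u(t) <-> w/(s^2+w^2)
With w = 7: L{8*sin(7t)*u(t)} = 56/(s^2+49)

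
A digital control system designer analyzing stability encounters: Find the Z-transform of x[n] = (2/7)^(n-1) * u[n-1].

Time-shifting property: if X(z) = Z{x[n]}, then Z{x[n-d]} = z^(-d) * X(z)
X(z) = z/(z - 2/7) for x[n] = (2/7)^n * u[n]
Z{x[n-1]} = z^(-1) * z/(z - 2/7) = 1/(z - 2/7)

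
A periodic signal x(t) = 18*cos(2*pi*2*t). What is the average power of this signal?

Average power of A*cos(wt) is A^2/2.
P = 18^2 / 2 = 324/2 = 162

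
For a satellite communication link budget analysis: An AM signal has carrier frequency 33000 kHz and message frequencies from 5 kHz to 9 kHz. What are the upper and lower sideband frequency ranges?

Upper sideband (USB) = fc + [fm_low, fm_high] = 33000 + [5, 9] = [33005, 33009] kHz
Lower sideband (LSB) = fc - [fm_high, fm_low] = 33000 - [9, 5] = [32991, 32995] kHz
Total occupied spectrum: 32991 kHz to 33009 kHz (plus carrier at 33000 kHz)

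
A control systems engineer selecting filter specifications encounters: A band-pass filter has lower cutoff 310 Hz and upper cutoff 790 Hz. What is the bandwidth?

Bandwidth = f_high - f_low
= 790 Hz - 310 Hz = 480 Hz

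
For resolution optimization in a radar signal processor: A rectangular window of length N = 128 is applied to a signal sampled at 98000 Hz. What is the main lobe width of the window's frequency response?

For a rectangular window of length N,
the main lobe width in frequency is 2*f_s/N.
= 2*98000/128 = 6125/4 Hz
This determines the minimum frequency separation for resolving two sinusoids.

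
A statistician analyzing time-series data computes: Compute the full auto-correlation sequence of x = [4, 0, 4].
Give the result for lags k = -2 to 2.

r_xx[k] = sum_m x[m]*x[m+k], indexed from 0, for k = -2 to 2:
  r_xx[-2] = x[2]*x[0] = 16
  r_xx[-1] = x[1]*x[0] + x[2]*x[1] = 0
  r_xx[0] = x[0]*x[0] + x[1]*x[1] + x[2]*x[2] = 32
  r_xx[1] = x[0]*x[1] + x[1]*x[2] = 0
  r_xx[2] = x[0]*x[2] = 16
r_xx = [16, 0, 32, 0, 16]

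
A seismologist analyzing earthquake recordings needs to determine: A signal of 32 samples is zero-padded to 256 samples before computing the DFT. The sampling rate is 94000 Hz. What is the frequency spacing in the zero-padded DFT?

Original DFT: N = 32, resolution = f_s/N = 94000/32 = 5875/2 Hz
Zero-padded DFT: N = 256, resolution = f_s/N = 94000/256 = 5875/16 Hz
Zero-padding interpolates the spectrum (finer frequency grid)
but does NOT improve the true spectral resolution (ability to resolve close frequencies).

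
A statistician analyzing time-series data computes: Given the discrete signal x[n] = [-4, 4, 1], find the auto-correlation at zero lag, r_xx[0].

The auto-correlation at zero lag r_xx[0] equals the signal energy.
r_xx[0] = sum of x[n]^2 = (-4)^2 + 4^2 + 1^2
= 16 + 16 + 1 = 33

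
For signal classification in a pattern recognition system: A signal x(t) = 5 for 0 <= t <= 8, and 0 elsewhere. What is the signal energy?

Energy = integral of |x(t)|^2 dt over the signal duration
= 5^2 * 8 = 25 * 8 = 200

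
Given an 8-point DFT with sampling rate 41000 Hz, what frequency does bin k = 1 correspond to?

The frequency of DFT bin k is: f_k = k * f_s / N
f_1 = 1 * 41000 / 8 = 5125 Hz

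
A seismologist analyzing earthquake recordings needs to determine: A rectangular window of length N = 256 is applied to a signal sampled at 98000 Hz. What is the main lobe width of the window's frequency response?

For a rectangular window of length N,
the main lobe width in frequency is 2*f_s/N.
= 2*98000/256 = 6125/8 Hz
This determines the minimum frequency separation for resolving two sinusoids.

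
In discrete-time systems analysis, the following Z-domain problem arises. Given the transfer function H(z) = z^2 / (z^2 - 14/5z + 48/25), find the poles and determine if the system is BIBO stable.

Poles are roots of the denominator: z^2 - 14/5z + 48/25 = 0.
Quadratic formula: z = [-(-14/5) +/- sqrt((-14/5)^2 - 4*(48/25))] / 2
Discriminant = 196/25 - 192/25 = 4/25; sqrt = 2/5.
z = (14/5 +/- 2/5) / 2 => z = 8/5 or z = 6/5.
|p1| = 6/5, |p2| = 8/5.
For BIBO stability, all poles must lie inside the unit circle (|p| < 1).
System is UNSTABLE since at least one |p| >= 1.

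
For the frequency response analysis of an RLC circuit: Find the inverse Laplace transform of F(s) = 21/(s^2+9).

Standard pair: w/(s^2+w^2) <-> sin(wt)*u(t)
Recognize w^2 = 9, so w = 3; numerator 21 = 7*3.
f(t) = 7*sin(3t)*u(t)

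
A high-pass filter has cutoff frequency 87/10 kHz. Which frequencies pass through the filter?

A high-pass filter passes all frequencies above the cutoff frequency 87/10 kHz and attenuates lower frequencies.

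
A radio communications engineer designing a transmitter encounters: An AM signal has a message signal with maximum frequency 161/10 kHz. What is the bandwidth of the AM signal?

In AM (double-sideband), the bandwidth is twice the message frequency.
BW = 2 * f_m = 2 * 161/10 kHz = 161/5 kHz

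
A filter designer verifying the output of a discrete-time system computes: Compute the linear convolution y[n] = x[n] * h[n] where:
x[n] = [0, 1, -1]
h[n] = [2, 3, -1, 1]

y[n] = sum_k x[k]*h[n-k]. Output length = len(x) + len(h) - 1 = 3 + 4 - 1 = 6.
y[0] = 0*2 = 0
y[1] = 1*2 + 0*3 = 2
y[2] = -1*2 + 1*3 + 0*-1 = 1
y[3] = -1*3 + 1*-1 + 0*1 = -4
y[4] = -1*-1 + 1*1 = 2
y[5] = -1*1 = -1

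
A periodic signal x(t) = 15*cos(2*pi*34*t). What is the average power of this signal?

Average power of A*cos(wt) is A^2/2.
P = 15^2 / 2 = 225/2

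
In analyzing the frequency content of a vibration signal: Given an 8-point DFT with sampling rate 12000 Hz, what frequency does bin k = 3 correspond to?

The frequency of DFT bin k is: f_k = k * f_s / N
f_3 = 3 * 12000 / 8 = 4500 Hz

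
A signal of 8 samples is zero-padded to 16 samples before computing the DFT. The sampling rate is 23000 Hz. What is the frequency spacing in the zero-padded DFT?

Original DFT: N = 8, resolution = f_s/N = 23000/8 = 2875 Hz
Zero-padded DFT: N = 16, resolution = f_s/N = 23000/16 = 2875/2 Hz
Zero-padding interpolates the spectrum (finer frequency grid)
but does NOT improve the true spectral resolution (ability to resolve close frequencies).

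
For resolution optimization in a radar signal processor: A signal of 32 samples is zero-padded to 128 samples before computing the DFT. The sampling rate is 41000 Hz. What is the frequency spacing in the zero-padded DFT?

Original DFT: N = 32, resolution = f_s/N = 41000/32 = 5125/4 Hz
Zero-padded DFT: N = 128, resolution = f_s/N = 41000/128 = 5125/16 Hz
Zero-padding interpolates the spectrum (finer frequency grid)
but does NOT improve the true spectral resolution (ability to resolve close frequencies).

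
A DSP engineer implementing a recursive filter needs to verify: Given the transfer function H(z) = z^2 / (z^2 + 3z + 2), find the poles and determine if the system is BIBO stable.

Poles are roots of the denominator: z^2 + 3z + 2 = 0.
Quadratic formula: z = [-(3) +/- sqrt((3)^2 - 4*(2))] / 2
Discriminant = 9 - 8 = 1; sqrt = 1.
z = (-3 +/- 1) / 2 => z = -1 or z = -2.
|p1| = 2, |p2| = 1.
For BIBO stability, all poles must lie inside the unit circle (|p| < 1).
System is UNSTABLE since at least one |p| >= 1.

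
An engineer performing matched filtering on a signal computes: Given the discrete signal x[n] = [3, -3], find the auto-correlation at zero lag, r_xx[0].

The auto-correlation at zero lag r_xx[0] equals the signal energy.
r_xx[0] = sum of x[n]^2 = 3^2 + (-3)^2
= 9 + 9 = 18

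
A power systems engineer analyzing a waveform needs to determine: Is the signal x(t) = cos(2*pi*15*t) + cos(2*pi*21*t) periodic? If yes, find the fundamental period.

f1 = 15 Hz, f2 = 21 Hz
Period T1 = 1/15, T2 = 1/21
Ratio T1/T2 = 21/15, which is rational.
The signal is periodic with fundamental period T = 1/GCD(15,21) = 1/3 s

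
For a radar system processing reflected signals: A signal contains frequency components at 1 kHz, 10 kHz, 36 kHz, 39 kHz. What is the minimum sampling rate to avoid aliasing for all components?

The highest frequency component is f_max = 39 kHz.
Nyquist rate = 2 * f_max = 2 * 39 kHz = 78 kHz.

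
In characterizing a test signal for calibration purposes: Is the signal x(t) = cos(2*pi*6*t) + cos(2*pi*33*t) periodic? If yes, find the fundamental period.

f1 = 6 Hz, f2 = 33 Hz
Period T1 = 1/6, T2 = 1/33
Ratio T1/T2 = 33/6, which is rational.
The signal is periodic with fundamental period T = 1/GCD(6,33) = 1/3 s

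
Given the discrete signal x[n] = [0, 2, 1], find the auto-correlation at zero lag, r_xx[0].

The auto-correlation at zero lag r_xx[0] equals the signal energy.
r_xx[0] = sum of x[n]^2 = 0^2 + 2^2 + 1^2
= 0 + 4 + 1 = 5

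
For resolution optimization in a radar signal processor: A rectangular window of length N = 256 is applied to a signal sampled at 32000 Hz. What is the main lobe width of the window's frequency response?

For a rectangular window of length N,
the main lobe width in frequency is 2*f_s/N.
= 2*32000/256 = 250 Hz
This determines the minimum frequency separation for resolving two sinusoids.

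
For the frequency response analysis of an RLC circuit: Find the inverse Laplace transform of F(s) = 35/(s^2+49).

Standard pair: w/(s^2+w^2) <-> sin(wt)*u(t)
Recognize w^2 = 49, so w = 7; numerator 35 = 5*7.
f(t) = 5*sin(7t)*u(t)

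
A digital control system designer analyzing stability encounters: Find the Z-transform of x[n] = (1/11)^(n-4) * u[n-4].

Time-shifting property: if X(z) = Z{x[n]}, then Z{x[n-d]} = z^(-d) * X(z)
X(z) = z/(z - 1/11) for x[n] = (1/11)^n * u[n]
Z{x[n-4]} = z^(-4) * z/(z - 1/11) = z^(-3)/(z - 1/11)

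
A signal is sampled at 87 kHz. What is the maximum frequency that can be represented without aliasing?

The maximum frequency that can be represented without aliasing
is the Nyquist frequency: f_max = f_s / 2 = 87 kHz / 2 = 87/2 kHz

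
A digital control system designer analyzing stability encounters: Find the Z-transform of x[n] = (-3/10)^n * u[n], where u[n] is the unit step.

The Z-transform of a^n * u[n] is z/(z-a) for |z| > |a|.
Here a = -3/10, so X(z) = z/(z - (-3/10)) = 10z/(10z + 3)
ROC: |z| > 3/10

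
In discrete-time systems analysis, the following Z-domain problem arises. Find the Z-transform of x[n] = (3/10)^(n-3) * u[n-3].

Time-shifting property: if X(z) = Z{x[n]}, then Z{x[n-d]} = z^(-d) * X(z)
X(z) = z/(z - 3/10) for x[n] = (3/10)^n * u[n]
Z{x[n-3]} = z^(-3) * z/(z - 3/10) = z^(-2)/(z - 3/10)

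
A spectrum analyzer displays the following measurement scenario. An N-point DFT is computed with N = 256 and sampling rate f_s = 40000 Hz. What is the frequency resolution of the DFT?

DFT frequency resolution = f_s / N
= 40000 / 256 = 625/4 Hz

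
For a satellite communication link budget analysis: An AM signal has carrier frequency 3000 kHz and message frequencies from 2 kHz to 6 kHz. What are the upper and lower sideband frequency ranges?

Upper sideband (USB) = fc + [fm_low, fm_high] = 3000 + [2, 6] = [3002, 3006] kHz
Lower sideband (LSB) = fc - [fm_high, fm_low] = 3000 - [6, 2] = [2994, 2998] kHz
Total occupied spectrum: 2994 kHz to 3006 kHz (plus carrier at 3000 kHz)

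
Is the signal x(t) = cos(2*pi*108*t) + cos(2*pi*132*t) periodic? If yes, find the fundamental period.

f1 = 108 Hz, f2 = 132 Hz
Period T1 = 1/108, T2 = 1/132
Ratio T1/T2 = 132/108, which is rational.
The signal is periodic with fundamental period T = 1/GCD(108,132) = 1/12 s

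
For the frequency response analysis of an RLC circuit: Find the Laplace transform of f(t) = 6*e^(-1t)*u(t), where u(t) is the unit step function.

Standard Laplace transform pair:
e^(-at)*u(t) <-> 1/(s+a)
With a = 1: L{6*e^(-1t)*u(t)} = 6/(s+1), ROC: Re(s) > -1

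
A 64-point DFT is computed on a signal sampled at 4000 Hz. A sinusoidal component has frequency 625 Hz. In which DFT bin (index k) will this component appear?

DFT frequency resolution = f_s/N = 4000/64 = 125/2 Hz
Bin index k = f_signal / resolution = 625 / 125/2 = 10
The signal frequency 625 Hz falls in DFT bin k = 10.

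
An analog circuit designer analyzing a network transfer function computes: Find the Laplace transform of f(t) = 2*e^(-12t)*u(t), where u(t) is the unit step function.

Standard Laplace transform pair:
e^(-at)*u(t) <-> 1/(s+a)
With a = 12: L{2*e^(-12t)*u(t)} = 2/(s+12), ROC: Re(s) > -12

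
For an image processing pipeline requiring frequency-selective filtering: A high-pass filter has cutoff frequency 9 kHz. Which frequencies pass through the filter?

A high-pass filter passes all frequencies above the cutoff frequency 9 kHz and attenuates lower frequencies.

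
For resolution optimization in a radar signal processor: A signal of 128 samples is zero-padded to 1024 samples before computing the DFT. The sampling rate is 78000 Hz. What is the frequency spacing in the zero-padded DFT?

Original DFT: N = 128, resolution = f_s/N = 78000/128 = 4875/8 Hz
Zero-padded DFT: N = 1024, resolution = f_s/N = 78000/1024 = 4875/64 Hz
Zero-padding interpolates the spectrum (finer frequency grid)
but does NOT improve the true spectral resolution (ability to resolve close frequencies).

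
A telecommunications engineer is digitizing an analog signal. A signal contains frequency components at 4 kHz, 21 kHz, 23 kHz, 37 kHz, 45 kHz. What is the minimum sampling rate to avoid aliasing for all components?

The highest frequency component is f_max = 45 kHz.
Nyquist rate = 2 * f_max = 2 * 45 kHz = 90 kHz.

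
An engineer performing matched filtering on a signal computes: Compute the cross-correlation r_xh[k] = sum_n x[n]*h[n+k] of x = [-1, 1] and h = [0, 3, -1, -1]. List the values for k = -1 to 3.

Both sequences indexed from 0 and zero outside their support.
Lags with overlap: k = -1 to 3.
  r_xh[-1] = x[1]*h[0] = 0
  r_xh[0] = x[0]*h[0] + x[1]*h[1] = 3
  r_xh[1] = x[0]*h[1] + x[1]*h[2] = -4
  r_xh[2] = x[0]*h[2] + x[1]*h[3] = 0
  r_xh[3] = x[0]*h[3] = 1
r_xh = [0, 3, -4, 0, 1] (for k = -1, ..., 3)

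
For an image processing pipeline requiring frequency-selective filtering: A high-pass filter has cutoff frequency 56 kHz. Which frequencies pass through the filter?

A high-pass filter passes all frequencies above the cutoff frequency 56 kHz and attenuates lower frequencies.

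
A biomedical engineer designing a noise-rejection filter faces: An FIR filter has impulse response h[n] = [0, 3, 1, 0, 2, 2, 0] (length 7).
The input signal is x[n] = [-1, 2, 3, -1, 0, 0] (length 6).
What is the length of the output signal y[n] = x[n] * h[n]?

For linear convolution, the output length is:
len(y) = len(x) + len(h) - 1 = 6 + 7 - 1 = 12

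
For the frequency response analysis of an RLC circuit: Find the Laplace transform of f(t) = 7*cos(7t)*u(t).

Standard pair: cos(wt)*u(t) <-> s/(s^2+w^2)
With w = 7: L{7*cos(7t)*u(t)} = 7s/(s^2+49)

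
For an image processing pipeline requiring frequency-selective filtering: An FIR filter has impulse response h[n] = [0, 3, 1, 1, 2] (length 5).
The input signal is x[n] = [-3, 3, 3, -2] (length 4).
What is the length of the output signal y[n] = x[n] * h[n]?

For linear convolution, the output length is:
len(y) = len(x) + len(h) - 1 = 4 + 5 - 1 = 8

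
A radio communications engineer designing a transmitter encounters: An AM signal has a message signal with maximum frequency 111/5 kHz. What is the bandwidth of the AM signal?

In AM (double-sideband), the bandwidth is twice the message frequency.
BW = 2 * f_m = 2 * 111/5 kHz = 222/5 kHz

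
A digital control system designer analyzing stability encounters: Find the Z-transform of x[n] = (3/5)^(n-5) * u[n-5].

Time-shifting property: if X(z) = Z{x[n]}, then Z{x[n-d]} = z^(-d) * X(z)
X(z) = z/(z - 3/5) for x[n] = (3/5)^n * u[n]
Z{x[n-5]} = z^(-5) * z/(z - 3/5) = z^(-4)/(z - 3/5)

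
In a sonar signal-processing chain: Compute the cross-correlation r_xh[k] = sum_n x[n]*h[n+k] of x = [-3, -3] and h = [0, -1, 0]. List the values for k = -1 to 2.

Both sequences indexed from 0 and zero outside their support.
Lags with overlap: k = -1 to 2.
  r_xh[-1] = x[1]*h[0] = 0
  r_xh[0] = x[0]*h[0] + x[1]*h[1] = 3
  r_xh[1] = x[0]*h[1] + x[1]*h[2] = 3
  r_xh[2] = x[0]*h[2] = 0
r_xh = [0, 3, 3, 0] (for k = -1, ..., 2)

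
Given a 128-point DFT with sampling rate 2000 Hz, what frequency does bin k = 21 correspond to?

The frequency of DFT bin k is: f_k = k * f_s / N
f_21 = 21 * 2000 / 128 = 2625/8 Hz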